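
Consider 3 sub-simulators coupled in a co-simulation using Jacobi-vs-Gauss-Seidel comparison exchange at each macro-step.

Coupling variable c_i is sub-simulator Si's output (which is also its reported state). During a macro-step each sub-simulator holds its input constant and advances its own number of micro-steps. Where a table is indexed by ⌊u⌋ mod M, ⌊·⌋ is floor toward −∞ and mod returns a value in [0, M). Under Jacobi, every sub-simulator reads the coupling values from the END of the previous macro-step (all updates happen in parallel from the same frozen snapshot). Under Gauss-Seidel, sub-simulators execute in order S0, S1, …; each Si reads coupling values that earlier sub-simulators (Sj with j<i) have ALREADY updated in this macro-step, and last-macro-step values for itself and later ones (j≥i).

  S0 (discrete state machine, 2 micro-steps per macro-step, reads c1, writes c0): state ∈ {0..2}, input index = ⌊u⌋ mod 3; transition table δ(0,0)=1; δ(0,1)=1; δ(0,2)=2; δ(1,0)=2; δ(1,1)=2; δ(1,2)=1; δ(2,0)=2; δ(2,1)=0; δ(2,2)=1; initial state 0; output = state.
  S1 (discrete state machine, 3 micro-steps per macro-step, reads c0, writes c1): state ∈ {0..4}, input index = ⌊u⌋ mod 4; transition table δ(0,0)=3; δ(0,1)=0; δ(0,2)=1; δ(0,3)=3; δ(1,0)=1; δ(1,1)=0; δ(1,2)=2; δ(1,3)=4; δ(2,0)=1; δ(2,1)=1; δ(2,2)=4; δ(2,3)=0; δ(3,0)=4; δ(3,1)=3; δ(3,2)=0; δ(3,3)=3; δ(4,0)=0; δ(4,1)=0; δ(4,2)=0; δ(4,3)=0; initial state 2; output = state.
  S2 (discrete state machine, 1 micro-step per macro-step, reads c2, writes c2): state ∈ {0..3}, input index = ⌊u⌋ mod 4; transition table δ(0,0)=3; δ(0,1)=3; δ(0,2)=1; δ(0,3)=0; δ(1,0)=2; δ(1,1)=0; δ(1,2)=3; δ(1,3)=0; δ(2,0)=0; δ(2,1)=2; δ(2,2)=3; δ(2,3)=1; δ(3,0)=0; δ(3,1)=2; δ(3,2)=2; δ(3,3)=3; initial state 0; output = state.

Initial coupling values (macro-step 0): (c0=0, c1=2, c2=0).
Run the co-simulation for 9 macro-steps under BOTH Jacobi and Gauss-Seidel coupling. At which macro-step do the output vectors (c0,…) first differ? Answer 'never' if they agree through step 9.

first divergence at macro-step: 1

[Jacobi] macro 1: S0 reads c1=2 → after 2×micro: 1; S1 reads c0=0 → after 3×micro: 1; S2 reads c2=0 → after 1×micro: 3 ⇒ (c0=1, c1=1, c2=3)
[Jacobi] macro 2: S0 reads c1=1 → after 2×micro: 0; S1 reads c0=1 → after 3×micro: 0; S2 reads c2=3 → after 1×micro: 3 ⇒ (c0=0, c1=0, c2=3)
[Jacobi] macro 3: S0 reads c1=0 → after 2×micro: 2; S1 reads c0=0 → after 3×micro: 0; S2 reads c2=3 → after 1×micro: 3 ⇒ (c0=2, c1=0, c2=3)
[Jacobi] macro 4: S0 reads c1=0 → after 2×micro: 2; S1 reads c0=2 → after 3×micro: 4; S2 reads c2=3 → after 1×micro: 3 ⇒ (c0=2, c1=4, c2=3)
[Jacobi] macro 5: S0 reads c1=4 → after 2×micro: 1; S1 reads c0=2 → after 3×micro: 2; S2 reads c2=3 → after 1×micro: 3 ⇒ (c0=1, c1=2, c2=3)
[Jacobi] macro 6: S0 reads c1=2 → after 2×micro: 1; S1 reads c0=1 → after 3×micro: 0; S2 reads c2=3 → after 1×micro: 3 ⇒ (c0=1, c1=0, c2=3)
[Jacobi] macro 7: S0 reads c1=0 → after 2×micro: 2; S1 reads c0=1 → after 3×micro: 0; S2 reads c2=3 → after 1×micro: 3 ⇒ (c0=2, c1=0, c2=3)
[Jacobi] macro 8: S0 reads c1=0 → after 2×micro: 2; S1 reads c0=2 → after 3×micro: 4; S2 reads c2=3 → after 1×micro: 3 ⇒ (c0=2, c1=4, c2=3)
[Jacobi] macro 9: S0 reads c1=4 → after 2×micro: 1; S1 reads c0=2 → after 3×micro: 2; S2 reads c2=3 → after 1×micro: 3 ⇒ (c0=1, c1=2, c2=3)
[Gauss-Seidel] macro 1: S0 reads c1=2 → after 2×micro: 1; S1 reads c0=1 → after 3×micro: 0; S2 reads c2=0 → after 1×micro: 3 ⇒ (c0=1, c1=0, c2=3)
[Gauss-Seidel] macro 2: S0 reads c1=0 → after 2×micro: 2; S1 reads c0=2 → after 3×micro: 4; S2 reads c2=3 → after 1×micro: 3 ⇒ (c0=2, c1=4, c2=3)
[Gauss-Seidel] macro 3: S0 reads c1=4 → after 2×micro: 1; S1 reads c0=1 → after 3×micro: 0; S2 reads c2=3 → after 1×micro: 3 ⇒ (c0=1, c1=0, c2=3)
[Gauss-Seidel] macro 4: S0 reads c1=0 → after 2×micro: 2; S1 reads c0=2 → after 3×micro: 4; S2 reads c2=3 → after 1×micro: 3 ⇒ (c0=2, c1=4, c2=3)
[Gauss-Seidel] macro 5: S0 reads c1=4 → after 2×micro: 1; S1 reads c0=1 → after 3×micro: 0; S2 reads c2=3 → after 1×micro: 3 ⇒ (c0=1, c1=0, c2=3)
[Gauss-Seidel] macro 6: S0 reads c1=0 → after 2×micro: 2; S1 reads c0=2 → after 3×micro: 4; S2 reads c2=3 → after 1×micro: 3 ⇒ (c0=2, c1=4, c2=3)
[Gauss-Seidel] macro 7: S0 reads c1=4 → after 2×micro: 1; S1 reads c0=1 → after 3×micro: 0; S2 reads c2=3 → after 1×micro: 3 ⇒ (c0=1, c1=0, c2=3)
[Gauss-Seidel] macro 8: S0 reads c1=0 → after 2×micro: 2; S1 reads c0=2 → after 3×micro: 4; S2 reads c2=3 → after 1×micro: 3 ⇒ (c0=2, c1=4, c2=3)
[Gauss-Seidel] macro 9: S0 reads c1=4 → after 2×micro: 1; S1 reads c0=1 → after 3×micro: 0; S2 reads c2=3 → after 1×micro: 3 ⇒ (c0=1, c1=0, c2=3)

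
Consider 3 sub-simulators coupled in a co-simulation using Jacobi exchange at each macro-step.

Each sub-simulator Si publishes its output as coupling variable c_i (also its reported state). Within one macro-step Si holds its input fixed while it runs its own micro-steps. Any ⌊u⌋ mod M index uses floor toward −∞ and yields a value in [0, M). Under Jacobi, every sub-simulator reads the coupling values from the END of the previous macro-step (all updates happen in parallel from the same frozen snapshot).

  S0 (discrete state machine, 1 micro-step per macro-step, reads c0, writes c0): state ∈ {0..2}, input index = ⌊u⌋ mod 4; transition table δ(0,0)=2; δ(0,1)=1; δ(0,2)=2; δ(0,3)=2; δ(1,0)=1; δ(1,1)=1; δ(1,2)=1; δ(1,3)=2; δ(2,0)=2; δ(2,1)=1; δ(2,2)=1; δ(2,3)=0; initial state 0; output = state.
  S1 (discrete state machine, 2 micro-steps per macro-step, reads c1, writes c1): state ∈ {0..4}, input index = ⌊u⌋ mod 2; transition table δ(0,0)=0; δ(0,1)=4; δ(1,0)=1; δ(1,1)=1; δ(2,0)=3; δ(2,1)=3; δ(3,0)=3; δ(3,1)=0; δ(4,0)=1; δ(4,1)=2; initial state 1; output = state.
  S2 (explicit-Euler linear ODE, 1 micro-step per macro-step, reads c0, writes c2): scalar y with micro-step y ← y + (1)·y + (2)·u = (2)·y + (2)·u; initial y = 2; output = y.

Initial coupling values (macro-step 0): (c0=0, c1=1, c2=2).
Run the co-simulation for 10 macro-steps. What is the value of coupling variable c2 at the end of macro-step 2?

macro 1: S0 reads c0=0 → after 1×micro: 2; S1 reads c1=1 → after 2×micro: 1; S2 reads c0=0 → after 1×micro: 4 ⇒ (c0=2, c1=1, c2=4)
macro 2: S0 reads c0=2 → after 1×micro: 1; S1 reads c1=1 → after 2×micro: 1; S2 reads c0=2 → after 1×micro: 12 ⇒ (c0=1, c1=1, c2=12)
macro 3: S0 reads c0=1 → after 1×micro: 1; S1 reads c1=1 → after 2×micro: 1; S2 reads c0=1 → after 1×micro: 26 ⇒ (c0=1, c1=1, c2=26)
macro 4: S0 reads c0=1 → after 1×micro: 1; S1 reads c1=1 → after 2×micro: 1; S2 reads c0=1 → after 1×micro: 54 ⇒ (c0=1, c1=1, c2=54)
macro 5: S0 reads c0=1 → after 1×micro: 1; S1 reads c1=1 → after 2×micro: 1; S2 reads c0=1 → after 1×micro: 110 ⇒ (c0=1, c1=1, c2=110)
macro 6: S0 reads c0=1 → after 1×micro: 1; S1 reads c1=1 → after 2×micro: 1; S2 reads c0=1 → after 1×micro: 222 ⇒ (c0=1, c1=1, c2=222)
macro 7: S0 reads c0=1 → after 1×micro: 1; S1 reads c1=1 → after 2×micro: 1; S2 reads c0=1 → after 1×micro: 446 ⇒ (c0=1, c1=1, c2=446)
macro 8: S0 reads c0=1 → after 1×micro: 1; S1 reads c1=1 → after 2×micro: 1; S2 reads c0=1 → after 1×micro: 894 ⇒ (c0=1, c1=1, c2=894)
macro 9: S0 reads c0=1 → after 1×micro: 1; S1 reads c1=1 → after 2×micro: 1; S2 reads c0=1 → after 1×micro: 1790 ⇒ (c0=1, c1=1, c2=1790)
macro 10: S0 reads c0=1 → after 1×micro: 1; S1 reads c1=1 → after 2×micro: 1; S2 reads c0=1 → after 1×micro: 3582 ⇒ (c0=1, c1=1, c2=3582)

c2 at macro-step 2 = 12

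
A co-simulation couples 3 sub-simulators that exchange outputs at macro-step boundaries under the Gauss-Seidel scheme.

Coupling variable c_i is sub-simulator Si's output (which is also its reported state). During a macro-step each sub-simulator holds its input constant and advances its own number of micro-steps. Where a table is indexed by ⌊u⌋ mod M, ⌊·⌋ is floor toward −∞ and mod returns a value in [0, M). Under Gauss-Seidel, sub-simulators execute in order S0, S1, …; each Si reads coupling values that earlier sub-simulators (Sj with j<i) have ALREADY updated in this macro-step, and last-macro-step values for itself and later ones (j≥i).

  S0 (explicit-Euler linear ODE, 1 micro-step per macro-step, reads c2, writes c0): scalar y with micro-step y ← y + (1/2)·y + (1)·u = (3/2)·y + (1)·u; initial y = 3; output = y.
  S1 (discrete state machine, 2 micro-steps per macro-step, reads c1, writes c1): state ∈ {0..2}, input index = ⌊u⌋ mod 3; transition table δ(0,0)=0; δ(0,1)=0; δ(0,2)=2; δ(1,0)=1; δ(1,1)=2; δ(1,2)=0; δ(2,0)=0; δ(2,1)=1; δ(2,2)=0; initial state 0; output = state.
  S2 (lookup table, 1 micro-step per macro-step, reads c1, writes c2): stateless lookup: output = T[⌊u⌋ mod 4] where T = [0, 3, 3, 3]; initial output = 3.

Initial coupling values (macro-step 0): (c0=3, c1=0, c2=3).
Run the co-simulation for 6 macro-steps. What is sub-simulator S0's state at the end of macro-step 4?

macro 1: S0 reads c2=3 → after 1×micro: 15/2; S1 reads c1=0 → after 2×micro: 0; S2 reads c1=0 → after 1×micro: 0 ⇒ (c0=15/2, c1=0, c2=0)
macro 2: S0 reads c2=0 → after 1×micro: 45/4; S1 reads c1=0 → after 2×micro: 0; S2 reads c1=0 → after 1×micro: 0 ⇒ (c0=45/4, c1=0, c2=0)
macro 3: S0 reads c2=0 → after 1×micro: 135/8; S1 reads c1=0 → after 2×micro: 0; S2 reads c1=0 → after 1×micro: 0 ⇒ (c0=135/8, c1=0, c2=0)
macro 4: S0 reads c2=0 → after 1×micro: 405/16; S1 reads c1=0 → after 2×micro: 0; S2 reads c1=0 → after 1×micro: 0 ⇒ (c0=405/16, c1=0, c2=0)
macro 5: S0 reads c2=0 → after 1×micro: 1215/32; S1 reads c1=0 → after 2×micro: 0; S2 reads c1=0 → after 1×micro: 0 ⇒ (c0=1215/32, c1=0, c2=0)
macro 6: S0 reads c2=0 → after 1×micro: 3645/64; S1 reads c1=0 → after 2×micro: 0; S2 reads c1=0 → after 1×micro: 0 ⇒ (c0=3645/64, c1=0, c2=0)

S0 state at macro-step 4 = 405/16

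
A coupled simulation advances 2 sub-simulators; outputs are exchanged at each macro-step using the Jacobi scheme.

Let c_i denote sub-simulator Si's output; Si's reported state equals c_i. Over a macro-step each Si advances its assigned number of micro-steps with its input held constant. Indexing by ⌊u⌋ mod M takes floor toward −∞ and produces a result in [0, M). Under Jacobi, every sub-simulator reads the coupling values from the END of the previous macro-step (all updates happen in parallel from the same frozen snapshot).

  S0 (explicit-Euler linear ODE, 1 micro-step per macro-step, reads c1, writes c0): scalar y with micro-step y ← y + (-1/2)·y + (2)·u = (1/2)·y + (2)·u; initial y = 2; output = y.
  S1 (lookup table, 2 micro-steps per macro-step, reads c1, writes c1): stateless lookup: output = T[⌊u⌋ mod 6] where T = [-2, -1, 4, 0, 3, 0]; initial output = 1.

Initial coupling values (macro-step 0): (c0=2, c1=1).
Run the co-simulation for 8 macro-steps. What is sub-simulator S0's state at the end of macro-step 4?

S0 state at macro-step 4 = -33/8

macro 1: S0 reads c1=1 → after 1×micro: 3; S1 reads c1=1 → after 2×micro: -1 ⇒ (c0=3, c1=-1)
macro 2: S0 reads c1=-1 → after 1×micro: -1/2; S1 reads c1=-1 → after 2×micro: 0 ⇒ (c0=-1/2, c1=0)
macro 3: S0 reads c1=0 → after 1×micro: -1/4; S1 reads c1=0 → after 2×micro: -2 ⇒ (c0=-1/4, c1=-2)
macro 4: S0 reads c1=-2 → after 1×micro: -33/8; S1 reads c1=-2 → after 2×micro: 3 ⇒ (c0=-33/8, c1=3)
macro 5: S0 reads c1=3 → after 1×micro: 63/16; S1 reads c1=3 → after 2×micro: 0 ⇒ (c0=63/16, c1=0)
macro 6: S0 reads c1=0 → after 1×micro: 63/32; S1 reads c1=0 → after 2×micro: -2 ⇒ (c0=63/32, c1=-2)
macro 7: S0 reads c1=-2 → after 1×micro: -193/64; S1 reads c1=-2 → after 2×micro: 3 ⇒ (c0=-193/64, c1=3)
macro 8: S0 reads c1=3 → after 1×micro: 575/128; S1 reads c1=3 → after 2×micro: 0 ⇒ (c0=575/128, c1=0)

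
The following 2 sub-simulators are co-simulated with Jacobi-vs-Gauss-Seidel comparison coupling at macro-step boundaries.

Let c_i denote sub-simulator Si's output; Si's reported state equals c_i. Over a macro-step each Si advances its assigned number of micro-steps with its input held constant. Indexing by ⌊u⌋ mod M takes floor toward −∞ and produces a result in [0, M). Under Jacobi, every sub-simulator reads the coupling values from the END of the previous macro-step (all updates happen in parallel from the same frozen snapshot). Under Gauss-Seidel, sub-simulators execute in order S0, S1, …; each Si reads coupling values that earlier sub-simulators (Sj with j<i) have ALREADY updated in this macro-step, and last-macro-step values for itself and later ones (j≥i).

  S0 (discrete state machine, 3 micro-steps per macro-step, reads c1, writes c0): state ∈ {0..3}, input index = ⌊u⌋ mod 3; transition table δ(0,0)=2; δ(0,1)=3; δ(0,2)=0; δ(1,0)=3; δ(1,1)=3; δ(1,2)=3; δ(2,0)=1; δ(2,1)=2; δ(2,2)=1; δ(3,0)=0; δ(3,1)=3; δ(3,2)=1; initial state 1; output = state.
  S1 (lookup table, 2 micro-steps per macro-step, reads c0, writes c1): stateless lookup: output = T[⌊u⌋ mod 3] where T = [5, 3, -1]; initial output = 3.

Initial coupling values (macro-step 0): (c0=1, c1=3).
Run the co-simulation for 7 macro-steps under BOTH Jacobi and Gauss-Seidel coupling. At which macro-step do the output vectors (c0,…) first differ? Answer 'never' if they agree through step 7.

first divergence at macro-step: 1

[Jacobi] macro 1: S0 reads c1=3 → after 3×micro: 2; S1 reads c0=1 → after 2×micro: 3 ⇒ (c0=2, c1=3)
[Jacobi] macro 2: S0 reads c1=3 → after 3×micro: 0; S1 reads c0=2 → after 2×micro: -1 ⇒ (c0=0, c1=-1)
[Jacobi] macro 3: S0 reads c1=-1 → after 3×micro: 0; S1 reads c0=0 → after 2×micro: 5 ⇒ (c0=0, c1=5)
[Jacobi] macro 4: S0 reads c1=5 → after 3×micro: 0; S1 reads c0=0 → after 2×micro: 5 ⇒ (c0=0, c1=5)
[Jacobi] macro 5: S0 reads c1=5 → after 3×micro: 0; S1 reads c0=0 → after 2×micro: 5 ⇒ (c0=0, c1=5)
[Jacobi] macro 6: S0 reads c1=5 → after 3×micro: 0; S1 reads c0=0 → after 2×micro: 5 ⇒ (c0=0, c1=5)
[Jacobi] macro 7: S0 reads c1=5 → after 3×micro: 0; S1 reads c0=0 → after 2×micro: 5 ⇒ (c0=0, c1=5)
[Gauss-Seidel] macro 1: S0 reads c1=3 → after 3×micro: 2; S1 reads c0=2 → after 2×micro: -1 ⇒ (c0=2, c1=-1)
[Gauss-Seidel] macro 2: S0 reads c1=-1 → after 3×micro: 1; S1 reads c0=1 → after 2×micro: 3 ⇒ (c0=1, c1=3)
[Gauss-Seidel] macro 3: S0 reads c1=3 → after 3×micro: 2; S1 reads c0=2 → after 2×micro: -1 ⇒ (c0=2, c1=-1)
[Gauss-Seidel] macro 4: S0 reads c1=-1 → after 3×micro: 1; S1 reads c0=1 → after 2×micro: 3 ⇒ (c0=1, c1=3)
[Gauss-Seidel] macro 5: S0 reads c1=3 → after 3×micro: 2; S1 reads c0=2 → after 2×micro: -1 ⇒ (c0=2, c1=-1)
[Gauss-Seidel] macro 6: S0 reads c1=-1 → after 3×micro: 1; S1 reads c0=1 → after 2×micro: 3 ⇒ (c0=1, c1=3)
[Gauss-Seidel] macro 7: S0 reads c1=3 → after 3×micro: 2; S1 reads c0=2 → after 2×micro: -1 ⇒ (c0=2, c1=-1)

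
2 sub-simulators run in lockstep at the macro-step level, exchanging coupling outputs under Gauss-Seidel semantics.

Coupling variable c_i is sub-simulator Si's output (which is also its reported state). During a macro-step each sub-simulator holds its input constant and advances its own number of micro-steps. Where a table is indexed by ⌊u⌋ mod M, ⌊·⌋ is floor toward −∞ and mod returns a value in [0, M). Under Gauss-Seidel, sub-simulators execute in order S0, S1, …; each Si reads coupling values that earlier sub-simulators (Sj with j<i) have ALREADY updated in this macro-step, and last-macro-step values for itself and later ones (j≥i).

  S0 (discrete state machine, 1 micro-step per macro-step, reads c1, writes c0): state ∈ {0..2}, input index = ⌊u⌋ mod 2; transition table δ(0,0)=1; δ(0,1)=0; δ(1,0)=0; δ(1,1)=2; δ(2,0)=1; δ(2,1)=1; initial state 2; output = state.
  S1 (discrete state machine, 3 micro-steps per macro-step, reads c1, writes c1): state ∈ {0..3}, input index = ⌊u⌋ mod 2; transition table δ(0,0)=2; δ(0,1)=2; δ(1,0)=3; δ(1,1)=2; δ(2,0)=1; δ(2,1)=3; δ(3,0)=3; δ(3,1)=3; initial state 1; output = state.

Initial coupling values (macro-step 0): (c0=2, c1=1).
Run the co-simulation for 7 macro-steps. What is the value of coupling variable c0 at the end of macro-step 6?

c0 at macro-step 6 = 2

macro 1: S0 reads c1=1 → after 1×micro: 1; S1 reads c1=1 → after 3×micro: 3 ⇒ (c0=1, c1=3)
macro 2: S0 reads c1=3 → after 1×micro: 2; S1 reads c1=3 → after 3×micro: 3 ⇒ (c0=2, c1=3)
macro 3: S0 reads c1=3 → after 1×micro: 1; S1 reads c1=3 → after 3×micro: 3 ⇒ (c0=1, c1=3)
macro 4: S0 reads c1=3 → after 1×micro: 2; S1 reads c1=3 → after 3×micro: 3 ⇒ (c0=2, c1=3)
macro 5: S0 reads c1=3 → after 1×micro: 1; S1 reads c1=3 → after 3×micro: 3 ⇒ (c0=1, c1=3)
macro 6: S0 reads c1=3 → after 1×micro: 2; S1 reads c1=3 → after 3×micro: 3 ⇒ (c0=2, c1=3)
macro 7: S0 reads c1=3 → after 1×micro: 1; S1 reads c1=3 → after 3×micro: 3 ⇒ (c0=1, c1=3)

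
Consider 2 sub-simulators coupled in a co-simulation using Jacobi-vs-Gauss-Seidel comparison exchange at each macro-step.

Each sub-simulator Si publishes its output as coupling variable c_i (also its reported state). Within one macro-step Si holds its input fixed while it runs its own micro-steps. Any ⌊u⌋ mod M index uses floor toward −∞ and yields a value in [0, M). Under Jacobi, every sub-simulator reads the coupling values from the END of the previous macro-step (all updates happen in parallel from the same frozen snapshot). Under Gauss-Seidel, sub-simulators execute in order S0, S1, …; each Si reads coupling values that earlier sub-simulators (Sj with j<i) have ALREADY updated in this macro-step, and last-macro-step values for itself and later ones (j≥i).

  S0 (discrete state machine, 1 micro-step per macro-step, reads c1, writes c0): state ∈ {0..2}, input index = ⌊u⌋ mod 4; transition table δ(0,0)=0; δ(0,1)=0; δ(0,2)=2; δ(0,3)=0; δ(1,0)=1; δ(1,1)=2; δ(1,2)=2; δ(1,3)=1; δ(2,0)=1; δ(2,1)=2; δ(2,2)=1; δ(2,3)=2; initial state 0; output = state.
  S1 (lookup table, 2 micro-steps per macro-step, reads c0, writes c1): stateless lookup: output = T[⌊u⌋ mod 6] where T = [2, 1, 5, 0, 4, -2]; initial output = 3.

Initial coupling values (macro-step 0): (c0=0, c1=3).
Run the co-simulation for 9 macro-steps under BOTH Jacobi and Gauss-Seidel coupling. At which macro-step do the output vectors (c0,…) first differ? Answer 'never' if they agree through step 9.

first divergence at macro-step: 2

[Jacobi] macro 1: S0 reads c1=3 → after 1×micro: 0; S1 reads c0=0 → after 2×micro: 2 ⇒ (c0=0, c1=2)
[Jacobi] macro 2: S0 reads c1=2 → after 1×micro: 2; S1 reads c0=0 → after 2×micro: 2 ⇒ (c0=2, c1=2)
[Jacobi] macro 3: S0 reads c1=2 → after 1×micro: 1; S1 reads c0=2 → after 2×micro: 5 ⇒ (c0=1, c1=5)
[Jacobi] macro 4: S0 reads c1=5 → after 1×micro: 2; S1 reads c0=1 → after 2×micro: 1 ⇒ (c0=2, c1=1)
[Jacobi] macro 5: S0 reads c1=1 → after 1×micro: 2; S1 reads c0=2 → after 2×micro: 5 ⇒ (c0=2, c1=5)
[Jacobi] macro 6: S0 reads c1=5 → after 1×micro: 2; S1 reads c0=2 → after 2×micro: 5 ⇒ (c0=2, c1=5)
[Jacobi] macro 7: S0 reads c1=5 → after 1×micro: 2; S1 reads c0=2 → after 2×micro: 5 ⇒ (c0=2, c1=5)
[Jacobi] macro 8: S0 reads c1=5 → after 1×micro: 2; S1 reads c0=2 → after 2×micro: 5 ⇒ (c0=2, c1=5)
[Jacobi] macro 9: S0 reads c1=5 → after 1×micro: 2; S1 reads c0=2 → after 2×micro: 5 ⇒ (c0=2, c1=5)
[Gauss-Seidel] macro 1: S0 reads c1=3 → after 1×micro: 0; S1 reads c0=0 → after 2×micro: 2 ⇒ (c0=0, c1=2)
[Gauss-Seidel] macro 2: S0 reads c1=2 → after 1×micro: 2; S1 reads c0=2 → after 2×micro: 5 ⇒ (c0=2, c1=5)
[Gauss-Seidel] macro 3: S0 reads c1=5 → after 1×micro: 2; S1 reads c0=2 → after 2×micro: 5 ⇒ (c0=2, c1=5)
[Gauss-Seidel] macro 4: S0 reads c1=5 → after 1×micro: 2; S1 reads c0=2 → after 2×micro: 5 ⇒ (c0=2, c1=5)
[Gauss-Seidel] macro 5: S0 reads c1=5 → after 1×micro: 2; S1 reads c0=2 → after 2×micro: 5 ⇒ (c0=2, c1=5)
[Gauss-Seidel] macro 6: S0 reads c1=5 → after 1×micro: 2; S1 reads c0=2 → after 2×micro: 5 ⇒ (c0=2, c1=5)
[Gauss-Seidel] macro 7: S0 reads c1=5 → after 1×micro: 2; S1 reads c0=2 → after 2×micro: 5 ⇒ (c0=2, c1=5)
[Gauss-Seidel] macro 8: S0 reads c1=5 → after 1×micro: 2; S1 reads c0=2 → after 2×micro: 5 ⇒ (c0=2, c1=5)
[Gauss-Seidel] macro 9: S0 reads c1=5 → after 1×micro: 2; S1 reads c0=2 → after 2×micro: 5 ⇒ (c0=2, c1=5)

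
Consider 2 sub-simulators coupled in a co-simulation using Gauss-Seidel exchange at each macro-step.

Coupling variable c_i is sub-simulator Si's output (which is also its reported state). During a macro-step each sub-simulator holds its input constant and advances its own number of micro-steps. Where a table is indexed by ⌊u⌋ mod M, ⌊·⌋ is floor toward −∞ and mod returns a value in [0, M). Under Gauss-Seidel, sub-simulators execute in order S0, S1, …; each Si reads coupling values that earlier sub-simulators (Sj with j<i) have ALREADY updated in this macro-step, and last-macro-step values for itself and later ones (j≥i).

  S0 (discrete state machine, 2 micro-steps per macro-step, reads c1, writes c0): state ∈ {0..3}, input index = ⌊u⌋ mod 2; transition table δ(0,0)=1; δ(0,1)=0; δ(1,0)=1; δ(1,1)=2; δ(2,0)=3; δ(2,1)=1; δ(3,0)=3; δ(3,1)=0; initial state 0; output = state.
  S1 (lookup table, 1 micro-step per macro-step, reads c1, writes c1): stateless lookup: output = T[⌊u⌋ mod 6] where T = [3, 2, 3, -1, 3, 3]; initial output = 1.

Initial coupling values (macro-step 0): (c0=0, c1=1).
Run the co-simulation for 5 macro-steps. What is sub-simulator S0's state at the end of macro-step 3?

macro 1: S0 reads c1=1 → after 2×micro: 0; S1 reads c1=1 → after 1×micro: 2 ⇒ (c0=0, c1=2)
macro 2: S0 reads c1=2 → after 2×micro: 1; S1 reads c1=2 → after 1×micro: 3 ⇒ (c0=1, c1=3)
macro 3: S0 reads c1=3 → after 2×micro: 1; S1 reads c1=3 → after 1×micro: -1 ⇒ (c0=1, c1=-1)
macro 4: S0 reads c1=-1 → after 2×micro: 1; S1 reads c1=-1 → after 1×micro: 3 ⇒ (c0=1, c1=3)
macro 5: S0 reads c1=3 → after 2×micro: 1; S1 reads c1=3 → after 1×micro: -1 ⇒ (c0=1, c1=-1)

S0 state at macro-step 3 = 1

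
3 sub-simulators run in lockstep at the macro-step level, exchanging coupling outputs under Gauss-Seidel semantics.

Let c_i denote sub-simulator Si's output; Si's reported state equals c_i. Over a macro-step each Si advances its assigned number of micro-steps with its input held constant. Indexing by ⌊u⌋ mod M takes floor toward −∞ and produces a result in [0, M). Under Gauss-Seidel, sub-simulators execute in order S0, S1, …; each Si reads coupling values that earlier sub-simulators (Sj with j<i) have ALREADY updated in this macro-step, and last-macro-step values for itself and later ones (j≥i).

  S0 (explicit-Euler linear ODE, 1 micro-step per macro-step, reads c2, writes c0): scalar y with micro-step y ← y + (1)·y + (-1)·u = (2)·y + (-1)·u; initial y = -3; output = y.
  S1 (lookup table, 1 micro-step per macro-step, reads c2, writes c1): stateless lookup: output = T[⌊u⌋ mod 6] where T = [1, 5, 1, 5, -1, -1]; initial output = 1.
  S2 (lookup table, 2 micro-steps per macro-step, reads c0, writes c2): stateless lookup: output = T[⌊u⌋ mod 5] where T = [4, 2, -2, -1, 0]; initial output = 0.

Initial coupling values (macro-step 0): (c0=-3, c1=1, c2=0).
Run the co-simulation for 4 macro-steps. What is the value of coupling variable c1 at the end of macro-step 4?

c1 at macro-step 4 = -1

macro 1: S0 reads c2=0 → after 1×micro: -6; S1 reads c2=0 → after 1×micro: 1; S2 reads c0=-6 → after 2×micro: 0 ⇒ (c0=-6, c1=1, c2=0)
macro 2: S0 reads c2=0 → after 1×micro: -12; S1 reads c2=0 → after 1×micro: 1; S2 reads c0=-12 → after 2×micro: -1 ⇒ (c0=-12, c1=1, c2=-1)
macro 3: S0 reads c2=-1 → after 1×micro: -23; S1 reads c2=-1 → after 1×micro: -1; S2 reads c0=-23 → after 2×micro: -2 ⇒ (c0=-23, c1=-1, c2=-2)
macro 4: S0 reads c2=-2 → after 1×micro: -44; S1 reads c2=-2 → after 1×micro: -1; S2 reads c0=-44 → after 2×micro: 2 ⇒ (c0=-44, c1=-1, c2=2)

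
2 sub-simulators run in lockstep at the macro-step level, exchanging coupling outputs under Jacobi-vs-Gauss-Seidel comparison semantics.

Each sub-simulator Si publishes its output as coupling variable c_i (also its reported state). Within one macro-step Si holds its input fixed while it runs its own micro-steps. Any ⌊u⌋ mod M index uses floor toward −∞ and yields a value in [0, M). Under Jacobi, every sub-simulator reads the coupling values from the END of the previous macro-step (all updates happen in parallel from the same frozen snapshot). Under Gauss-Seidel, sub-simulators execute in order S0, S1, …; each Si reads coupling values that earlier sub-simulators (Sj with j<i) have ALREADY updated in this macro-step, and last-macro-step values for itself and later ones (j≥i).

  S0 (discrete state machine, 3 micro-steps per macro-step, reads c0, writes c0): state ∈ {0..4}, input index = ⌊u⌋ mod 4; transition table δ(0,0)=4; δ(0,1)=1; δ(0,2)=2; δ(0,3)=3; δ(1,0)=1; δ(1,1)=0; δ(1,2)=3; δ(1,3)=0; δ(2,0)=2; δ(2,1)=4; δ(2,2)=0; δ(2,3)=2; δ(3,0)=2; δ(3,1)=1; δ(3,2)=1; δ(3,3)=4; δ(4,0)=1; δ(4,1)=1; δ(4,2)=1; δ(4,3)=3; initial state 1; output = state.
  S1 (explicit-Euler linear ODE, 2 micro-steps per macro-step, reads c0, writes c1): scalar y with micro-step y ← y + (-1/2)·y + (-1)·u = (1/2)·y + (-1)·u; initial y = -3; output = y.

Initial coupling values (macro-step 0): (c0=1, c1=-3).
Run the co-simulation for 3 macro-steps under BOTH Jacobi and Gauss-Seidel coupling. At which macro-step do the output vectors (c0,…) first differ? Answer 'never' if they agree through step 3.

first divergence at macro-step: 1

[Jacobi] macro 1: S0 reads c0=1 → after 3×micro: 0; S1 reads c0=1 → after 2×micro: -9/4 ⇒ (c0=0, c1=-9/4)
[Jacobi] macro 2: S0 reads c0=0 → after 3×micro: 1; S1 reads c0=0 → after 2×micro: -9/16 ⇒ (c0=1, c1=-9/16)
[Jacobi] macro 3: S0 reads c0=1 → after 3×micro: 0; S1 reads c0=1 → after 2×micro: -105/64 ⇒ (c0=0, c1=-105/64)
[Gauss-Seidel] macro 1: S0 reads c0=1 → after 3×micro: 0; S1 reads c0=0 → after 2×micro: -3/4 ⇒ (c0=0, c1=-3/4)
[Gauss-Seidel] macro 2: S0 reads c0=0 → after 3×micro: 1; S1 reads c0=1 → after 2×micro: -27/16 ⇒ (c0=1, c1=-27/16)
[Gauss-Seidel] macro 3: S0 reads c0=1 → after 3×micro: 0; S1 reads c0=0 → after 2×micro: -27/64 ⇒ (c0=0, c1=-27/64)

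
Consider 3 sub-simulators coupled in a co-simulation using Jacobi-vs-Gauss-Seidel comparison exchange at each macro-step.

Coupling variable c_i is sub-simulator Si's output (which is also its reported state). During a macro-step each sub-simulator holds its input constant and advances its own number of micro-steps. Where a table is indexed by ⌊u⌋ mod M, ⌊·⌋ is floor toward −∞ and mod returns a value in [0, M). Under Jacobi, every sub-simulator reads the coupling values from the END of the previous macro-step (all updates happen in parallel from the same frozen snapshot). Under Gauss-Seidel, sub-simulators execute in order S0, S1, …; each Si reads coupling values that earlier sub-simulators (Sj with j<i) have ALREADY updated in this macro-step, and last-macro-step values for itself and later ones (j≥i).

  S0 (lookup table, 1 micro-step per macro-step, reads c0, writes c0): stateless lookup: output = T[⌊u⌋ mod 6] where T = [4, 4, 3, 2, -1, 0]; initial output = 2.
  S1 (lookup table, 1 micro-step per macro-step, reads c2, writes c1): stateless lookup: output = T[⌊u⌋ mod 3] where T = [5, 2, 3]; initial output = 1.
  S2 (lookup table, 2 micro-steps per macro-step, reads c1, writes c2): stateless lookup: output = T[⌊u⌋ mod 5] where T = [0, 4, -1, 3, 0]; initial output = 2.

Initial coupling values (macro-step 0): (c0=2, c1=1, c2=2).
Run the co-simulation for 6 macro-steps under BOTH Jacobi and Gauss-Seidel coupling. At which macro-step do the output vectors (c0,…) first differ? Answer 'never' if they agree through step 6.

first divergence at macro-step: 1

[Jacobi] macro 1: S0 reads c0=2 → after 1×micro: 3; S1 reads c2=2 → after 1×micro: 3; S2 reads c1=1 → after 2×micro: 4 ⇒ (c0=3, c1=3, c2=4)
[Jacobi] macro 2: S0 reads c0=3 → after 1×micro: 2; S1 reads c2=4 → after 1×micro: 2; S2 reads c1=3 → after 2×micro: 3 ⇒ (c0=2, c1=2, c2=3)
[Jacobi] macro 3: S0 reads c0=2 → after 1×micro: 3; S1 reads c2=3 → after 1×micro: 5; S2 reads c1=2 → after 2×micro: -1 ⇒ (c0=3, c1=5, c2=-1)
[Jacobi] macro 4: S0 reads c0=3 → after 1×micro: 2; S1 reads c2=-1 → after 1×micro: 3; S2 reads c1=5 → after 2×micro: 0 ⇒ (c0=2, c1=3, c2=0)
[Jacobi] macro 5: S0 reads c0=2 → after 1×micro: 3; S1 reads c2=0 → after 1×micro: 5; S2 reads c1=3 → after 2×micro: 3 ⇒ (c0=3, c1=5, c2=3)
[Jacobi] macro 6: S0 reads c0=3 → after 1×micro: 2; S1 reads c2=3 → after 1×micro: 5; S2 reads c1=5 → after 2×micro: 0 ⇒ (c0=2, c1=5, c2=0)
[Gauss-Seidel] macro 1: S0 reads c0=2 → after 1×micro: 3; S1 reads c2=2 → after 1×micro: 3; S2 reads c1=3 → after 2×micro: 3 ⇒ (c0=3, c1=3, c2=3)
[Gauss-Seidel] macro 2: S0 reads c0=3 → after 1×micro: 2; S1 reads c2=3 → after 1×micro: 5; S2 reads c1=5 → after 2×micro: 0 ⇒ (c0=2, c1=5, c2=0)
[Gauss-Seidel] macro 3: S0 reads c0=2 → after 1×micro: 3; S1 reads c2=0 → after 1×micro: 5; S2 reads c1=5 → after 2×micro: 0 ⇒ (c0=3, c1=5, c2=0)
[Gauss-Seidel] macro 4: S0 reads c0=3 → after 1×micro: 2; S1 reads c2=0 → after 1×micro: 5; S2 reads c1=5 → after 2×micro: 0 ⇒ (c0=2, c1=5, c2=0)
[Gauss-Seidel] macro 5: S0 reads c0=2 → after 1×micro: 3; S1 reads c2=0 → after 1×micro: 5; S2 reads c1=5 → after 2×micro: 0 ⇒ (c0=3, c1=5, c2=0)
[Gauss-Seidel] macro 6: S0 reads c0=3 → after 1×micro: 2; S1 reads c2=0 → after 1×micro: 5; S2 reads c1=5 → after 2×micro: 0 ⇒ (c0=2, c1=5, c2=0)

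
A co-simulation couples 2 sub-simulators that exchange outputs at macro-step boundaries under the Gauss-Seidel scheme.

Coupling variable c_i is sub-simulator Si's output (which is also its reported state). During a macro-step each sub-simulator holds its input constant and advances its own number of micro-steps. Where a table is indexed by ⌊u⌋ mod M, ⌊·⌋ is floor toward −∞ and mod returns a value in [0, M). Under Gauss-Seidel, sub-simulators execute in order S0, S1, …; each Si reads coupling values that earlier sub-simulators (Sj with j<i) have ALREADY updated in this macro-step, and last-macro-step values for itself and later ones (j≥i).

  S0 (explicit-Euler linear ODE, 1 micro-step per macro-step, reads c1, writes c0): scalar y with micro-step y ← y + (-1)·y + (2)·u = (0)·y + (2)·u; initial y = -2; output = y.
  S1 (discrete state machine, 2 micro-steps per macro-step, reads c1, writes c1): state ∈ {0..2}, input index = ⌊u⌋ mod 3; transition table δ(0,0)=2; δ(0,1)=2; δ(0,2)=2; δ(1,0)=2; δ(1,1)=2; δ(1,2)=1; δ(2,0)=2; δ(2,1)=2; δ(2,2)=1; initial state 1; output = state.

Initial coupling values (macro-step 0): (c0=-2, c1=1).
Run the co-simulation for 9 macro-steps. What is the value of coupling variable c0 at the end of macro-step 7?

c0 at macro-step 7 = 2

macro 1: S0 reads c1=1 → after 1×micro: 2; S1 reads c1=1 → after 2×micro: 2 ⇒ (c0=2, c1=2)
macro 2: S0 reads c1=2 → after 1×micro: 4; S1 reads c1=2 → after 2×micro: 1 ⇒ (c0=4, c1=1)
macro 3: S0 reads c1=1 → after 1×micro: 2; S1 reads c1=1 → after 2×micro: 2 ⇒ (c0=2, c1=2)
macro 4: S0 reads c1=2 → after 1×micro: 4; S1 reads c1=2 → after 2×micro: 1 ⇒ (c0=4, c1=1)
macro 5: S0 reads c1=1 → after 1×micro: 2; S1 reads c1=1 → after 2×micro: 2 ⇒ (c0=2, c1=2)
macro 6: S0 reads c1=2 → after 1×micro: 4; S1 reads c1=2 → after 2×micro: 1 ⇒ (c0=4, c1=1)
macro 7: S0 reads c1=1 → after 1×micro: 2; S1 reads c1=1 → after 2×micro: 2 ⇒ (c0=2, c1=2)
macro 8: S0 reads c1=2 → after 1×micro: 4; S1 reads c1=2 → after 2×micro: 1 ⇒ (c0=4, c1=1)
macro 9: S0 reads c1=1 → after 1×micro: 2; S1 reads c1=1 → after 2×micro: 2 ⇒ (c0=2, c1=2)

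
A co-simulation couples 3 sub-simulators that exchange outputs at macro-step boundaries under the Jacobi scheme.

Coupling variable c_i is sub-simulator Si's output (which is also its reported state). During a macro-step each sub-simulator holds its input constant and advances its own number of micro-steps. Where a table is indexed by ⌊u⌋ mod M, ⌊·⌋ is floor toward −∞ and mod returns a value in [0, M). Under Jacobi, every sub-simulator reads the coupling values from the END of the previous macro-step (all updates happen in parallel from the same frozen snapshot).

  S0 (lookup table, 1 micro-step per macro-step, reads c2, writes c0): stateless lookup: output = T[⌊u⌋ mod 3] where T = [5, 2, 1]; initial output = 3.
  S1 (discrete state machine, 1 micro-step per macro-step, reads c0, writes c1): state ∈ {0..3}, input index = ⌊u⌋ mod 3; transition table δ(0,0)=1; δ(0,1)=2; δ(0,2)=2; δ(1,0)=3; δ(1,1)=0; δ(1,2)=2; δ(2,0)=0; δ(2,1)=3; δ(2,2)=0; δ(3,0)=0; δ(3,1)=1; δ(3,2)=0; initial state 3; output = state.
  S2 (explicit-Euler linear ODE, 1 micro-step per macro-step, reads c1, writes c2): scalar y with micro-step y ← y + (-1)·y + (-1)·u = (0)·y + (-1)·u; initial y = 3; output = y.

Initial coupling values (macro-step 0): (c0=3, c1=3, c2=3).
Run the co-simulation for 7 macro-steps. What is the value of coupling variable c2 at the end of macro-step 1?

c2 at macro-step 1 = -3

macro 1: S0 reads c2=3 → after 1×micro: 5; S1 reads c0=3 → after 1×micro: 0; S2 reads c1=3 → after 1×micro: -3 ⇒ (c0=5, c1=0, c2=-3)
macro 2: S0 reads c2=-3 → after 1×micro: 5; S1 reads c0=5 → after 1×micro: 2; S2 reads c1=0 → after 1×micro: 0 ⇒ (c0=5, c1=2, c2=0)
macro 3: S0 reads c2=0 → after 1×micro: 5; S1 reads c0=5 → after 1×micro: 0; S2 reads c1=2 → after 1×micro: -2 ⇒ (c0=5, c1=0, c2=-2)
macro 4: S0 reads c2=-2 → after 1×micro: 2; S1 reads c0=5 → after 1×micro: 2; S2 reads c1=0 → after 1×micro: 0 ⇒ (c0=2, c1=2, c2=0)
macro 5: S0 reads c2=0 → after 1×micro: 5; S1 reads c0=2 → after 1×micro: 0; S2 reads c1=2 → after 1×micro: -2 ⇒ (c0=5, c1=0, c2=-2)
macro 6: S0 reads c2=-2 → after 1×micro: 2; S1 reads c0=5 → after 1×micro: 2; S2 reads c1=0 → after 1×micro: 0 ⇒ (c0=2, c1=2, c2=0)
macro 7: S0 reads c2=0 → after 1×micro: 5; S1 reads c0=2 → after 1×micro: 0; S2 reads c1=2 → after 1×micro: -2 ⇒ (c0=5, c1=0, c2=-2)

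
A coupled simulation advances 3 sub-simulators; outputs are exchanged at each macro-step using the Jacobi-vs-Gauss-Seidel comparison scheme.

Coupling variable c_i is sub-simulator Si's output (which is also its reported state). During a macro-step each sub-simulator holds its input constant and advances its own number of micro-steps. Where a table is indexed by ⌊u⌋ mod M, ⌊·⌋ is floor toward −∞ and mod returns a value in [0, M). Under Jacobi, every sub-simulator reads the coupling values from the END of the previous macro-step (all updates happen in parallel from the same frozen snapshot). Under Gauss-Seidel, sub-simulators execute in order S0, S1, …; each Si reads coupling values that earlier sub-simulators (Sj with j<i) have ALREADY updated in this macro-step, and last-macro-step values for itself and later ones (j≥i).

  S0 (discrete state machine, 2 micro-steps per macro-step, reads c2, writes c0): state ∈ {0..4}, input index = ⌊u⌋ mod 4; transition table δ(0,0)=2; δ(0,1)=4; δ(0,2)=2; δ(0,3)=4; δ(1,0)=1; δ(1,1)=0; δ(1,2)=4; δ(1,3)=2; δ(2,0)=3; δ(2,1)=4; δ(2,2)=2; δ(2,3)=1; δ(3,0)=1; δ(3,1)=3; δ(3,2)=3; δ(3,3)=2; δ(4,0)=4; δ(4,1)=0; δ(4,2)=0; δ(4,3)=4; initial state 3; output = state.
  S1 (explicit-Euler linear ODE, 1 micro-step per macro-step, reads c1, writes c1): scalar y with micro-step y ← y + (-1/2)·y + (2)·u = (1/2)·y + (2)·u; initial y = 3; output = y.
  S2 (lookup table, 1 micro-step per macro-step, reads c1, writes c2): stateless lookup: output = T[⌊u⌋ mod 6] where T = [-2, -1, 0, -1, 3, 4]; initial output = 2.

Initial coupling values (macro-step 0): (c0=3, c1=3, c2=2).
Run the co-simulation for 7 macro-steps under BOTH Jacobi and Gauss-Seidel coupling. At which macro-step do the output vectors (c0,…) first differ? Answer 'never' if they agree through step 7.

[Jacobi] macro 1: S0 reads c2=2 → after 2×micro: 3; S1 reads c1=3 → after 1×micro: 15/2; S2 reads c1=3 → after 1×micro: -1 ⇒ (c0=3, c1=15/2, c2=-1)
[Jacobi] macro 2: S0 reads c2=-1 → after 2×micro: 1; S1 reads c1=15/2 → after 1×micro: 75/4; S2 reads c1=15/2 → after 1×micro: -1 ⇒ (c0=1, c1=75/4, c2=-1)
[Jacobi] macro 3: S0 reads c2=-1 → after 2×micro: 1; S1 reads c1=75/4 → after 1×micro: 375/8; S2 reads c1=75/4 → after 1×micro: -2 ⇒ (c0=1, c1=375/8, c2=-2)
[Jacobi] macro 4: S0 reads c2=-2 → after 2×micro: 0; S1 reads c1=375/8 → after 1×micro: 1875/16; S2 reads c1=375/8 → after 1×micro: 3 ⇒ (c0=0, c1=1875/16, c2=3)
[Jacobi] macro 5: S0 reads c2=3 → after 2×micro: 4; S1 reads c1=1875/16 → after 1×micro: 9375/32; S2 reads c1=1875/16 → after 1×micro: -1 ⇒ (c0=4, c1=9375/32, c2=-1)
[Jacobi] macro 6: S0 reads c2=-1 → after 2×micro: 4; S1 reads c1=9375/32 → after 1×micro: 46875/64; S2 reads c1=9375/32 → after 1×micro: 3 ⇒ (c0=4, c1=46875/64, c2=3)
[Jacobi] macro 7: S0 reads c2=3 → after 2×micro: 4; S1 reads c1=46875/64 → after 1×micro: 234375/128; S2 reads c1=46875/64 → after 1×micro: -2 ⇒ (c0=4, c1=234375/128, c2=-2)
[Gauss-Seidel] macro 1: S0 reads c2=2 → after 2×micro: 3; S1 reads c1=3 → after 1×micro: 15/2; S2 reads c1=15/2 → after 1×micro: -1 ⇒ (c0=3, c1=15/2, c2=-1)
[Gauss-Seidel] macro 2: S0 reads c2=-1 → after 2×micro: 1; S1 reads c1=15/2 → after 1×micro: 75/4; S2 reads c1=75/4 → after 1×micro: -2 ⇒ (c0=1, c1=75/4, c2=-2)
[Gauss-Seidel] macro 3: S0 reads c2=-2 → after 2×micro: 0; S1 reads c1=75/4 → after 1×micro: 375/8; S2 reads c1=375/8 → after 1×micro: 3 ⇒ (c0=0, c1=375/8, c2=3)
[Gauss-Seidel] macro 4: S0 reads c2=3 → after 2×micro: 4; S1 reads c1=375/8 → after 1×micro: 1875/16; S2 reads c1=1875/16 → after 1×micro: -1 ⇒ (c0=4, c1=1875/16, c2=-1)
[Gauss-Seidel] macro 5: S0 reads c2=-1 → after 2×micro: 4; S1 reads c1=1875/16 → after 1×micro: 9375/32; S2 reads c1=9375/32 → after 1×micro: 3 ⇒ (c0=4, c1=9375/32, c2=3)
[Gauss-Seidel] macro 6: S0 reads c2=3 → after 2×micro: 4; S1 reads c1=9375/32 → after 1×micro: 46875/64; S2 reads c1=46875/64 → after 1×micro: -2 ⇒ (c0=4, c1=46875/64, c2=-2)
[Gauss-Seidel] macro 7: S0 reads c2=-2 → after 2×micro: 2; S1 reads c1=46875/64 → after 1×micro: 234375/128; S2 reads c1=234375/128 → after 1×micro: -1 ⇒ (c0=2, c1=234375/128, c2=-1)

first divergence at macro-step: 2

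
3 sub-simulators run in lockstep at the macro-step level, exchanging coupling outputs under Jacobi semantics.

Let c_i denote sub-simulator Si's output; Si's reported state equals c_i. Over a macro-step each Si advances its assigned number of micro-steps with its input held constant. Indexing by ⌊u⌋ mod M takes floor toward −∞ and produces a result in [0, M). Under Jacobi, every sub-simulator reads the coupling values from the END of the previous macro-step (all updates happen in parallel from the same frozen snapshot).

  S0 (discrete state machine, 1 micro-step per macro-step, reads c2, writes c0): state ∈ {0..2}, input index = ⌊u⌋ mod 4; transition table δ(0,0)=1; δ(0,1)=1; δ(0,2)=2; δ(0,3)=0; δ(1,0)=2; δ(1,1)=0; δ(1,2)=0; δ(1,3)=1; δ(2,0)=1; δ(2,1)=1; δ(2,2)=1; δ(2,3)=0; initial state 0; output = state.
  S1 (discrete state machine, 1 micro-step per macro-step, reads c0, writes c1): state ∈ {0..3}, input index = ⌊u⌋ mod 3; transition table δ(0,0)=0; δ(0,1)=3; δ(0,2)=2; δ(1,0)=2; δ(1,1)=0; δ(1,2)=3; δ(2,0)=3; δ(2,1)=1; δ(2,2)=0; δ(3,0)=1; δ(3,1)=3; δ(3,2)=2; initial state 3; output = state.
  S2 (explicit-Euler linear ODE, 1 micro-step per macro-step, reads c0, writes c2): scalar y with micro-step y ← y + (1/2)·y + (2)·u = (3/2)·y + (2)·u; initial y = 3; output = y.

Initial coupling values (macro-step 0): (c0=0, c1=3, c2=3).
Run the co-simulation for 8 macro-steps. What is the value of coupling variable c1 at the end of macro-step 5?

macro 1: S0 reads c2=3 → after 1×micro: 0; S1 reads c0=0 → after 1×micro: 1; S2 reads c0=0 → after 1×micro: 9/2 ⇒ (c0=0, c1=1, c2=9/2)
macro 2: S0 reads c2=9/2 → after 1×micro: 1; S1 reads c0=0 → after 1×micro: 2; S2 reads c0=0 → after 1×micro: 27/4 ⇒ (c0=1, c1=2, c2=27/4)
macro 3: S0 reads c2=27/4 → after 1×micro: 0; S1 reads c0=1 → after 1×micro: 1; S2 reads c0=1 → after 1×micro: 97/8 ⇒ (c0=0, c1=1, c2=97/8)
macro 4: S0 reads c2=97/8 → after 1×micro: 1; S1 reads c0=0 → after 1×micro: 2; S2 reads c0=0 → after 1×micro: 291/16 ⇒ (c0=1, c1=2, c2=291/16)
macro 5: S0 reads c2=291/16 → after 1×micro: 0; S1 reads c0=1 → after 1×micro: 1; S2 reads c0=1 → after 1×micro: 937/32 ⇒ (c0=0, c1=1, c2=937/32)
macro 6: S0 reads c2=937/32 → after 1×micro: 1; S1 reads c0=0 → after 1×micro: 2; S2 reads c0=0 → after 1×micro: 2811/64 ⇒ (c0=1, c1=2, c2=2811/64)
macro 7: S0 reads c2=2811/64 → after 1×micro: 1; S1 reads c0=1 → after 1×micro: 1; S2 reads c0=1 → after 1×micro: 8689/128 ⇒ (c0=1, c1=1, c2=8689/128)
macro 8: S0 reads c2=8689/128 → after 1×micro: 1; S1 reads c0=1 → after 1×micro: 0; S2 reads c0=1 → after 1×micro: 26579/256 ⇒ (c0=1, c1=0, c2=26579/256)

c1 at macro-step 5 = 1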